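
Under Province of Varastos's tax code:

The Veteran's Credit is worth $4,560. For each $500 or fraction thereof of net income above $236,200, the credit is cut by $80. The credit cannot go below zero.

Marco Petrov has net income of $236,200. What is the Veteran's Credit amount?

Veteran's Credit: $236,200 is at or below the $236,200 threshold, so the full $4,560 applies.

$4,560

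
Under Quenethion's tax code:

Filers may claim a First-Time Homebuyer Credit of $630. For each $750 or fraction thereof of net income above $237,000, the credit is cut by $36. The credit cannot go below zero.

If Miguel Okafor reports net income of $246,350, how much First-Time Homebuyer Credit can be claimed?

First-Time Homebuyer Credit: income exceeds $237,000 by $9,350, which is 13 full-or-partial $750 increments; reduction = 13 × $36 = $468, leaving $162.

$162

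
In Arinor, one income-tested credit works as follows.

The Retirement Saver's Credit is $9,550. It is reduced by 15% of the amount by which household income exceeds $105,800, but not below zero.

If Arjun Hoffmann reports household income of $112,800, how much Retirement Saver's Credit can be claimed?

$8,500

Retirement Saver's Credit: 15% of the $7,000 excess over $105,800 is $1,050; credit = $9,550 − $1,050 = $8,500.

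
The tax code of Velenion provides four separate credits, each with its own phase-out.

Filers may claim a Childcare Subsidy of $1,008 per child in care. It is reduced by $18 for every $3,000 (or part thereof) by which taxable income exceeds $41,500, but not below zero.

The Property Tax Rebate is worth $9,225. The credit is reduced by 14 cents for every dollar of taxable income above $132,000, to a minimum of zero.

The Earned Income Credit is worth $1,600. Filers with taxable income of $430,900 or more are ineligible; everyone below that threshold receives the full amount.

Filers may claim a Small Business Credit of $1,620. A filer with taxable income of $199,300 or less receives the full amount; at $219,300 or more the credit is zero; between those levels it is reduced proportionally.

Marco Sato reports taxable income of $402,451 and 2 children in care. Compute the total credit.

Childcare Subsidy: base = 2 × $1,008 = $2,016. income exceeds $41,500 by $360,951 → 121 increments × $18 = $2,178 ≥ base, so the credit is $0.
Property Tax Rebate: 14% of the $270,451 excess over $132,000 is $37,863.14 ≥ base, so the credit is $0.
Earned Income Credit: $402,451 is below the $430,900 cutoff, so the full $1,600 applies.
Small Business Credit: $402,451 is at or above $219,300, so the credit is $0.
Total: $0 + $0 + $1,600 + $0 = $1,600.

$1,600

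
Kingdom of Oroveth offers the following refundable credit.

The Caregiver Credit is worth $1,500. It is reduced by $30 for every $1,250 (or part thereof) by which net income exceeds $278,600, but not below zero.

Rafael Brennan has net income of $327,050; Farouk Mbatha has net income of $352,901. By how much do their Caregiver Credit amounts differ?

$330

Rafael ($327,050): Caregiver Credit: income exceeds $278,600 by $48,450, which is 39 full-or-partial $1,250 increments; reduction = 39 × $30 = $1,170, leaving $330.
Farouk ($352,901): Caregiver Credit: income exceeds $278,600 by $74,301 → 60 increments × $30 = $1,800 ≥ base, so the credit is $0.
Difference: |$330 − $0| = $330.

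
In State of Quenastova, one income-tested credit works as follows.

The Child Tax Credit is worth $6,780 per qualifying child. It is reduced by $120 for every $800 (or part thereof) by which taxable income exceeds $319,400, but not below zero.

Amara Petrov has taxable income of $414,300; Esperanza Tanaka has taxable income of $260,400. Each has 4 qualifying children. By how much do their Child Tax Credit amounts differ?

Amara ($414,300): Child Tax Credit: base = 4 × $6,780 = $27,120. income exceeds $319,400 by $94,900, which is 119 full-or-partial $800 increments; reduction = 119 × $120 = $14,280, leaving $12,840.
Esperanza ($260,400): Child Tax Credit: base = 4 × $6,780 = $27,120. $260,400 is at or below the $319,400 threshold, so the full $27,120 applies.
Difference: |$12,840 − $27,120| = $14,280.

$14,280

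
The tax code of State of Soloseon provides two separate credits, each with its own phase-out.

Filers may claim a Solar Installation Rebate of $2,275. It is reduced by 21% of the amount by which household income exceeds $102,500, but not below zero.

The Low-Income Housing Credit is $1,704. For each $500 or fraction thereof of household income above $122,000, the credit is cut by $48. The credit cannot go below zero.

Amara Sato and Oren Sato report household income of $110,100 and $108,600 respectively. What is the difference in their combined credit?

$315

Amara ($110,100): Solar Installation Rebate: 21% of the $7,600 excess over $102,500 is $1,596; credit = $2,275 − $1,596 = $679. Low-Income Housing Credit: $110,100 is at or below the $122,000 threshold, so the full $1,704 applies. total $679 + $1,704 = $2,383
Oren ($108,600): Solar Installation Rebate: 21% of the $6,100 excess over $102,500 is $1,281; credit = $2,275 − $1,281 = $994. Low-Income Housing Credit: $108,600 is at or below the $122,000 threshold, so the full $1,704 applies. total $994 + $1,704 = $2,698
Difference: |$2,383 − $2,698| = $315.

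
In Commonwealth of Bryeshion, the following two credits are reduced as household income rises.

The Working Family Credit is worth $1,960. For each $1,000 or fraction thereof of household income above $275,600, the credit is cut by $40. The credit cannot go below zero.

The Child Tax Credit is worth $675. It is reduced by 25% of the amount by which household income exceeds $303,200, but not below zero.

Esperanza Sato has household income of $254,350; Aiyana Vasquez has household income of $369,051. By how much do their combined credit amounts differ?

Esperanza ($254,350): Working Family Credit: $254,350 is at or below the $275,600 threshold, so the full $1,960 applies. Child Tax Credit: $254,350 is at or below the $303,200 threshold, so the full $675 applies. total $1,960 + $675 = $2,635
Aiyana ($369,051): Working Family Credit: income exceeds $275,600 by $93,451 → 94 increments × $40 = $3,760 ≥ base, so the credit is $0. Child Tax Credit: 25% of the $65,851 excess over $303,200 is $16,462.75 ≥ base, so the credit is $0. total $0 + $0 = $0
Difference: |$2,635 − $0| = $2,635.

$2,635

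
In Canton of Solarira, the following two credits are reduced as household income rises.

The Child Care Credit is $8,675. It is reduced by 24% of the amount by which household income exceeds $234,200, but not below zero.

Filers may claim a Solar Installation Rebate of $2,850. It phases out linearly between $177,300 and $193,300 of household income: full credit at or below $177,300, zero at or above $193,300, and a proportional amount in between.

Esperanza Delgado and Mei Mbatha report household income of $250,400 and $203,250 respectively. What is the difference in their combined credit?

$3,888

Esperanza ($250,400): Child Care Credit: 24% of the $16,200 excess over $234,200 is $3,888; credit = $8,675 − $3,888 = $4,787. Solar Installation Rebate: $250,400 is at or above $193,300, so the credit is $0. total $4,787 + $0 = $4,787
Mei ($203,250): Child Care Credit: $203,250 is at or below the $234,200 threshold, so the full $8,675 applies. Solar Installation Rebate: $203,250 is at or above $193,300, so the credit is $0. total $8,675 + $0 = $8,675
Difference: |$4,787 − $8,675| = $3,888.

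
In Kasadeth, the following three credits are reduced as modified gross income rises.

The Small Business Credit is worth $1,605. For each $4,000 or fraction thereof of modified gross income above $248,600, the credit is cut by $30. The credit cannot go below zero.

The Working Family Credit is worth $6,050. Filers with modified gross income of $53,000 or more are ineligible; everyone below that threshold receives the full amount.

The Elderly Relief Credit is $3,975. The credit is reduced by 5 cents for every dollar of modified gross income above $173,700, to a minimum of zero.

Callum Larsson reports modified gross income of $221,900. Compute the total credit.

$3,170

Small Business Credit: $221,900 is at or below the $248,600 threshold, so the full $1,605 applies.
Working Family Credit: $221,900 meets or exceeds the $53,000 cutoff, so the credit is $0.
Elderly Relief Credit: 5% of the $48,200 excess over $173,700 is $2,410; credit = $3,975 − $2,410 = $1,565.
Total: $1,605 + $0 + $1,565 = $3,170.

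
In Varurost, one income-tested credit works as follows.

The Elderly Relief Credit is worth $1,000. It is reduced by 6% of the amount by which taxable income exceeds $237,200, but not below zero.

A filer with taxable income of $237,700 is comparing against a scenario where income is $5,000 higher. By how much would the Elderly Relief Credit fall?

$300

At $237,700 — 6% of the $500 excess over $237,200 is $30; credit = $1,000 − $30 = $970.
At $242,700 — 6% of the $5,500 excess over $237,200 is $330; credit = $1,000 − $330 = $670.
Lost: $970 − $670 = $300.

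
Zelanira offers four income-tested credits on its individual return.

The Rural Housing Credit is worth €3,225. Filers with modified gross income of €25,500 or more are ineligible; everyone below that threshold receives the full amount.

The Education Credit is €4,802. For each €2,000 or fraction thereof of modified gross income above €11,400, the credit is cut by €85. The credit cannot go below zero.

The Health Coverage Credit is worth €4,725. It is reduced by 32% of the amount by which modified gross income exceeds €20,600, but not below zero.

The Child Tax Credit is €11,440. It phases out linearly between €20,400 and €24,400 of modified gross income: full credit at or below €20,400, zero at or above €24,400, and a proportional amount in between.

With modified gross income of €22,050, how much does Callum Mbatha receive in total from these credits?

Rural Housing Credit: €22,050 is below the €25,500 cutoff, so the full €3,225 applies.
Education Credit: income exceeds €11,400 by €10,650, which is 6 full-or-partial €2,000 increments; reduction = 6 × €85 = €510, leaving €4,292.
Health Coverage Credit: 32% of the €1,450 excess over €20,600 is €464; credit = €4,725 − €464 = €4,261.
Child Tax Credit: €22,050 is €1,650 into a €4,000 phase-out range, leaving 2,350/4,000 of the credit: €11,440 × 2,350/4,000 = €6,721.
Total: €3,225 + €4,292 + €4,261 + €6,721 = €18,499.

€18,499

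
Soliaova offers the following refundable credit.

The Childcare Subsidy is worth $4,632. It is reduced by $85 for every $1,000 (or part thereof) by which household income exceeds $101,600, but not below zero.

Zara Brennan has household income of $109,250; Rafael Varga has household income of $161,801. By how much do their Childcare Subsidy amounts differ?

$3,952

Zara ($109,250): Childcare Subsidy: income exceeds $101,600 by $7,650, which is 8 full-or-partial $1,000 increments; reduction = 8 × $85 = $680, leaving $3,952.
Rafael ($161,801): Childcare Subsidy: income exceeds $101,600 by $60,201 → 61 increments × $85 = $5,185 ≥ base, so the credit is $0.
Difference: |$3,952 − $0| = $3,952.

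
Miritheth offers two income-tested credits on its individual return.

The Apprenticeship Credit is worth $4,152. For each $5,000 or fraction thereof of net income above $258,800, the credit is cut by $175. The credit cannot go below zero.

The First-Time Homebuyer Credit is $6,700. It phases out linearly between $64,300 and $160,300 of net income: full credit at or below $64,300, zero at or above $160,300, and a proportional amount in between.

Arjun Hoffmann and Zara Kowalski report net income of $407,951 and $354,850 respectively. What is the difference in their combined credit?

$652

Arjun ($407,951): Apprenticeship Credit: income exceeds $258,800 by $149,151 → 30 increments × $175 = $5,250 ≥ base, so the credit is $0. First-Time Homebuyer Credit: $407,951 is at or above $160,300, so the credit is $0. total $0 + $0 = $0
Zara ($354,850): Apprenticeship Credit: income exceeds $258,800 by $96,050, which is 20 full-or-partial $5,000 increments; reduction = 20 × $175 = $3,500, leaving $652. First-Time Homebuyer Credit: $354,850 is at or above $160,300, so the credit is $0. total $652 + $0 = $652
Difference: |$0 − $652| = $652.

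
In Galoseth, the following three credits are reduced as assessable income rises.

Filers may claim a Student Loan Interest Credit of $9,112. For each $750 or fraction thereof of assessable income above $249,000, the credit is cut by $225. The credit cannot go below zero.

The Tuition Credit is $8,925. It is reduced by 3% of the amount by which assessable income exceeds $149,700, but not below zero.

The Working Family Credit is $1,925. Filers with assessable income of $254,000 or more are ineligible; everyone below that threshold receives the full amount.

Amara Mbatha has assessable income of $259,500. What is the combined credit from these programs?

Student Loan Interest Credit: income exceeds $249,000 by $10,500, which is 14 full-or-partial $750 increments; reduction = 14 × $225 = $3,150, leaving $5,962.
Tuition Credit: 3% of the $109,800 excess over $149,700 is $3,294; credit = $8,925 − $3,294 = $5,631.
Working Family Credit: $259,500 meets or exceeds the $254,000 cutoff, so the credit is $0.
Total: $5,962 + $5,631 + $0 = $11,593.

$11,593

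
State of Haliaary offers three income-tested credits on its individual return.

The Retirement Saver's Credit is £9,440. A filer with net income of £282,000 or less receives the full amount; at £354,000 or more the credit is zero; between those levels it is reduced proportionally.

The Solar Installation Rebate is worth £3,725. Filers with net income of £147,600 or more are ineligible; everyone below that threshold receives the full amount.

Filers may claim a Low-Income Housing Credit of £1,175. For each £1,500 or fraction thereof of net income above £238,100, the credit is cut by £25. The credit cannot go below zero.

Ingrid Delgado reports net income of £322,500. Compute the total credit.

£4,130

Retirement Saver's Credit: £322,500 is £40,500 into a £72,000 phase-out range, leaving 31,500/72,000 of the credit: £9,440 × 31,500/72,000 = £4,130.
Solar Installation Rebate: £322,500 meets or exceeds the £147,600 cutoff, so the credit is £0.
Low-Income Housing Credit: income exceeds £238,100 by £84,400 → 57 increments × £25 = £1,425 ≥ base, so the credit is £0.
Total: £4,130 + £0 + £0 = £4,130.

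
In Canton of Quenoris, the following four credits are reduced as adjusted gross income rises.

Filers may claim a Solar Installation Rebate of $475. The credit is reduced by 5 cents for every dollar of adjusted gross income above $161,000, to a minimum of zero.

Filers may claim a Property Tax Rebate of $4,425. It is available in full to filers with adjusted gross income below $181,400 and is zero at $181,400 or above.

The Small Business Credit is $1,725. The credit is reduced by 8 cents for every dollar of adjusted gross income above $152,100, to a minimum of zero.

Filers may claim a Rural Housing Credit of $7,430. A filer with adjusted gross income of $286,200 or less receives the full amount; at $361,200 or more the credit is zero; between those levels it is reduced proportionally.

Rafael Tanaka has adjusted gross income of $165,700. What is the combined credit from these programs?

$12,732

Solar Installation Rebate: 5% of the $4,700 excess over $161,000 is $235; credit = $475 − $235 = $240.
Property Tax Rebate: $165,700 is below the $181,400 cutoff, so the full $4,425 applies.
Small Business Credit: 8% of the $13,600 excess over $152,100 is $1,088; credit = $1,725 − $1,088 = $637.
Rural Housing Credit: $165,700 is at or below the $286,200 threshold, so the full $7,430 applies.
Total: $240 + $4,425 + $637 + $7,430 = $12,732.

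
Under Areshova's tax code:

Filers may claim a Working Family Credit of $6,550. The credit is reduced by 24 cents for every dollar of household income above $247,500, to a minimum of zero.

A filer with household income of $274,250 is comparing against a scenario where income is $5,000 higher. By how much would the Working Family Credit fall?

$130

At $274,250 — 24% of the $26,750 excess over $247,500 is $6,420; credit = $6,550 − $6,420 = $130.
At $279,250 — 24% of the $31,750 excess over $247,500 is $7,620 ≥ base, so the credit is $0.
Lost: $130 − $0 = $130.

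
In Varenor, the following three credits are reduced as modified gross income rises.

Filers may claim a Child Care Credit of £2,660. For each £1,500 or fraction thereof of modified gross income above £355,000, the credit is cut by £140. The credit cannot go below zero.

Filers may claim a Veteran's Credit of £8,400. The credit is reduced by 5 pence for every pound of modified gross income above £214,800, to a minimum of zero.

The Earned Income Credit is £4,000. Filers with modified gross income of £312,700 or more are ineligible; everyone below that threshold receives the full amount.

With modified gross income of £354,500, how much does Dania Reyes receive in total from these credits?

Child Care Credit: £354,500 is at or below the £355,000 threshold, so the full £2,660 applies.
Veteran's Credit: 5% of the £139,700 excess over £214,800 is £6,985; credit = £8,400 − £6,985 = £1,415.
Earned Income Credit: £354,500 meets or exceeds the £312,700 cutoff, so the credit is £0.
Total: £2,660 + £1,415 + £0 = £4,075.

£4,075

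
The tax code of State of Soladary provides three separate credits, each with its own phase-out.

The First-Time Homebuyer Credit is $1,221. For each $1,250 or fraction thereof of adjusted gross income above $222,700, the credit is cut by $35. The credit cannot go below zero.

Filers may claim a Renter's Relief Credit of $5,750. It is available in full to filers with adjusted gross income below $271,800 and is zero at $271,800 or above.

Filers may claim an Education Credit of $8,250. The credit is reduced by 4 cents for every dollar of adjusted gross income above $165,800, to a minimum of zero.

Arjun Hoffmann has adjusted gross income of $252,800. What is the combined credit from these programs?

$10,866

First-Time Homebuyer Credit: income exceeds $222,700 by $30,100, which is 25 full-or-partial $1,250 increments; reduction = 25 × $35 = $875, leaving $346.
Renter's Relief Credit: $252,800 is below the $271,800 cutoff, so the full $5,750 applies.
Education Credit: 4% of the $87,000 excess over $165,800 is $3,480; credit = $8,250 − $3,480 = $4,770.
Total: $346 + $5,750 + $4,770 = $10,866.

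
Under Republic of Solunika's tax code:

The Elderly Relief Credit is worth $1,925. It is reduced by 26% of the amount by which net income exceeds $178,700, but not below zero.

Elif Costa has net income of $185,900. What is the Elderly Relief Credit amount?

Elderly Relief Credit: 26% of the $7,200 excess over $178,700 is $1,872; credit = $1,925 − $1,872 = $53.

$53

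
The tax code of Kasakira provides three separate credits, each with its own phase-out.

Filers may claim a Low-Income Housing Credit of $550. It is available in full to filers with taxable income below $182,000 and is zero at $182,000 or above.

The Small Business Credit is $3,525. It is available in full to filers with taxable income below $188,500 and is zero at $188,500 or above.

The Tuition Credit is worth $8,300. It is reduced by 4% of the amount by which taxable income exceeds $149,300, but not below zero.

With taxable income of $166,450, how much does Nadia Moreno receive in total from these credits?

Low-Income Housing Credit: $166,450 is below the $182,000 cutoff, so the full $550 applies.
Small Business Credit: $166,450 is below the $188,500 cutoff, so the full $3,525 applies.
Tuition Credit: 4% of the $17,150 excess over $149,300 is $686; credit = $8,300 − $686 = $7,614.
Total: $550 + $3,525 + $7,614 = $11,689.

$11,689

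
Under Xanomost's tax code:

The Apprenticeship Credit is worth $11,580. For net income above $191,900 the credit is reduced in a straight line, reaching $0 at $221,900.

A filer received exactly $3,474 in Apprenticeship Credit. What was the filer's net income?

$3,474 is 3,474/11,580 of the full $11,580, so 8,106/11,580 of the $30,000 range has been used: income = $191,900 + $30,000 × 8,106/11,580 = $212,900.

$212,900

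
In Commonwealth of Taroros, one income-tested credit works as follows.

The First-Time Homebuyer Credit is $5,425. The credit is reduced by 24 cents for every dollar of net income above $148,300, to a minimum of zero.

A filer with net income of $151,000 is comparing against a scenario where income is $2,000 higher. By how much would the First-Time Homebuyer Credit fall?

$480

At $151,000 — 24% of the $2,700 excess over $148,300 is $648; credit = $5,425 − $648 = $4,777.
At $153,000 — 24% of the $4,700 excess over $148,300 is $1,128; credit = $5,425 − $1,128 = $4,297.
Lost: $4,777 − $4,297 = $480.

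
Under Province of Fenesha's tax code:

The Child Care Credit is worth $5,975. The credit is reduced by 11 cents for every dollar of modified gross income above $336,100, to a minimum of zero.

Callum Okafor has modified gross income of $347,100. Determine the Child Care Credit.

$4,765

Child Care Credit: 11% of the $11,000 excess over $336,100 is $1,210; credit = $5,975 − $1,210 = $4,765.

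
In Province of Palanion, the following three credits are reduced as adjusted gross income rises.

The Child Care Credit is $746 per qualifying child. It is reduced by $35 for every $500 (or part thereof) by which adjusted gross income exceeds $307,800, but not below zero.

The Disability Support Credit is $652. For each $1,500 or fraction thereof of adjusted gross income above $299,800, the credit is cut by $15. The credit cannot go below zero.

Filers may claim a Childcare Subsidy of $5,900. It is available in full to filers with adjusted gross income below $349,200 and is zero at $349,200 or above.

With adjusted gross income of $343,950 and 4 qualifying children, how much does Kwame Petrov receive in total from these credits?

Child Care Credit: base = 4 × $746 = $2,984. income exceeds $307,800 by $36,150, which is 73 full-or-partial $500 increments; reduction = 73 × $35 = $2,555, leaving $429.
Disability Support Credit: income exceeds $299,800 by $44,150, which is 30 full-or-partial $1,500 increments; reduction = 30 × $15 = $450, leaving $202.
Childcare Subsidy: $343,950 is below the $349,200 cutoff, so the full $5,900 applies.
Total: $429 + $202 + $5,900 = $6,531.

$6,531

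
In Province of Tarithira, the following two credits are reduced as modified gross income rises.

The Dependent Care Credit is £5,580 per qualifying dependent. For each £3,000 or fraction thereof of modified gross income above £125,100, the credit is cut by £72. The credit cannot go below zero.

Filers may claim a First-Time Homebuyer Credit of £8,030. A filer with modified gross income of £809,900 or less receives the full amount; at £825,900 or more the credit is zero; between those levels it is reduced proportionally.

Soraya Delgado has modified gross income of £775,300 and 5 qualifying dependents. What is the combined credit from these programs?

£20,306

Dependent Care Credit: base = 5 × £5,580 = £27,900. income exceeds £125,100 by £650,200, which is 217 full-or-partial £3,000 increments; reduction = 217 × £72 = £15,624, leaving £12,276.
First-Time Homebuyer Credit: £775,300 is at or below the £809,900 threshold, so the full £8,030 applies.
Total: £12,276 + £8,030 = £20,306.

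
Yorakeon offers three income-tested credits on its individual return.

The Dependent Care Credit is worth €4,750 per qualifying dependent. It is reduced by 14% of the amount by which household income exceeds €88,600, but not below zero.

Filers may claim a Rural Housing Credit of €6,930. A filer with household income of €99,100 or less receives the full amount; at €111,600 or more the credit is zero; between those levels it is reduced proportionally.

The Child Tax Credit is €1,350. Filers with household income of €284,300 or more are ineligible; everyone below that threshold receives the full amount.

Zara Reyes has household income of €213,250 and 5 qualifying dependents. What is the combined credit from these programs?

Dependent Care Credit: base = 5 × €4,750 = €23,750. 14% of the €124,650 excess over €88,600 is €17,451; credit = €23,750 − €17,451 = €6,299.
Rural Housing Credit: €213,250 is at or above €111,600, so the credit is €0.
Child Tax Credit: €213,250 is below the €284,300 cutoff, so the full €1,350 applies.
Total: €6,299 + €0 + €1,350 = €7,649.

€7,649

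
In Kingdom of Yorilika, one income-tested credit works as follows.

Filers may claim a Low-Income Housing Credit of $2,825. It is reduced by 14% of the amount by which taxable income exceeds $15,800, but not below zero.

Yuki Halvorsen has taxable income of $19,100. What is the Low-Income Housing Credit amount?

Low-Income Housing Credit: 14% of the $3,300 excess over $15,800 is $462; credit = $2,825 − $462 = $2,363.

$2,363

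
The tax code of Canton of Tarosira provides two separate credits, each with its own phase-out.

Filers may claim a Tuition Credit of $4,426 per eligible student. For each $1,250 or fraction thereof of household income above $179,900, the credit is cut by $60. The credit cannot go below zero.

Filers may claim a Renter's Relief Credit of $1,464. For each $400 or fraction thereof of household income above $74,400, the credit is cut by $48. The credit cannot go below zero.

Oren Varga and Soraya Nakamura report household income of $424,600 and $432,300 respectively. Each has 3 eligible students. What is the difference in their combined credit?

$360

Oren ($424,600): Tuition Credit: base = 3 × $4,426 = $13,278. income exceeds $179,900 by $244,700, which is 196 full-or-partial $1,250 increments; reduction = 196 × $60 = $11,760, leaving $1,518. Renter's Relief Credit: income exceeds $74,400 by $350,200 → 876 increments × $48 = $42,048 ≥ base, so the credit is $0. total $1,518 + $0 = $1,518
Soraya ($432,300): Tuition Credit: base = 3 × $4,426 = $13,278. income exceeds $179,900 by $252,400, which is 202 full-or-partial $1,250 increments; reduction = 202 × $60 = $12,120, leaving $1,158. Renter's Relief Credit: income exceeds $74,400 by $357,900 → 895 increments × $48 = $42,960 ≥ base, so the credit is $0. total $1,158 + $0 = $1,158
Difference: |$1,518 − $1,158| = $360.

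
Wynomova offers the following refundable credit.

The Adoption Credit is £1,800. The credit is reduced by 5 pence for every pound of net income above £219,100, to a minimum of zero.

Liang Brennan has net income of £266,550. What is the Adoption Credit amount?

Adoption Credit: 5% of the £47,450 excess over £219,100 is £2,372.50 ≥ base, so the credit is £0.

£0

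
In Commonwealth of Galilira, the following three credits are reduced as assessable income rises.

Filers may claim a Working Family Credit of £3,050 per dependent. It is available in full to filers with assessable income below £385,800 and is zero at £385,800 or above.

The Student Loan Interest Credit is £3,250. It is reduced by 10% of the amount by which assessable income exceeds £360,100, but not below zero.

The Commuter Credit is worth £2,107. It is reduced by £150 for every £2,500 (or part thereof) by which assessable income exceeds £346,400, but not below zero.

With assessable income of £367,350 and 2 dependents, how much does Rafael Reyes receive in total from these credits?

Working Family Credit: base = 2 × £3,050 = £6,100. £367,350 is below the £385,800 cutoff, so the full £6,100 applies.
Student Loan Interest Credit: 10% of the £7,250 excess over £360,100 is £725; credit = £3,250 − £725 = £2,525.
Commuter Credit: income exceeds £346,400 by £20,950, which is 9 full-or-partial £2,500 increments; reduction = 9 × £150 = £1,350, leaving £757.
Total: £6,100 + £2,525 + £757 = £9,382.

£9,382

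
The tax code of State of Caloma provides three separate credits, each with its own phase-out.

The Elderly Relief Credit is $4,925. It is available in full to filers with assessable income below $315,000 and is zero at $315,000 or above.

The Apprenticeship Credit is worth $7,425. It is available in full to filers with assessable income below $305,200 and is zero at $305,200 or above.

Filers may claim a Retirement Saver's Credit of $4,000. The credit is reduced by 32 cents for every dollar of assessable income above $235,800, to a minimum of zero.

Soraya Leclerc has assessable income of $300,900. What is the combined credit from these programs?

Elderly Relief Credit: $300,900 is below the $315,000 cutoff, so the full $4,925 applies.
Apprenticeship Credit: $300,900 is below the $305,200 cutoff, so the full $7,425 applies.
Retirement Saver's Credit: 32% of the $65,100 excess over $235,800 is $20,832 ≥ base, so the credit is $0.
Total: $4,925 + $7,425 + $0 = $12,350.

$12,350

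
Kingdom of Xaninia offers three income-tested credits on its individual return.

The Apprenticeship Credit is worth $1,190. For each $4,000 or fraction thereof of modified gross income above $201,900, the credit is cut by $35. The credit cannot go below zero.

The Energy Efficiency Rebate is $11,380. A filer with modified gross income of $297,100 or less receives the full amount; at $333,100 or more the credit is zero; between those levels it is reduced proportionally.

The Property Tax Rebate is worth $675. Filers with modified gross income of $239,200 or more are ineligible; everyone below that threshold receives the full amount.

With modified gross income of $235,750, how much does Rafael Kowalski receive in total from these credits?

$12,930

Apprenticeship Credit: income exceeds $201,900 by $33,850, which is 9 full-or-partial $4,000 increments; reduction = 9 × $35 = $315, leaving $875.
Energy Efficiency Rebate: $235,750 is at or below the $297,100 threshold, so the full $11,380 applies.
Property Tax Rebate: $235,750 is below the $239,200 cutoff, so the full $675 applies.
Total: $875 + $11,380 + $675 = $12,930.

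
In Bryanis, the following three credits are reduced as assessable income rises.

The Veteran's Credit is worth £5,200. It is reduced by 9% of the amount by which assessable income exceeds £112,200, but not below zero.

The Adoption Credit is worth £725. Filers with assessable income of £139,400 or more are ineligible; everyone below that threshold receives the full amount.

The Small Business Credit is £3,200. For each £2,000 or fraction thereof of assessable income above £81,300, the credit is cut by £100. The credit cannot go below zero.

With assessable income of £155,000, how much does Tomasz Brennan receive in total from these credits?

£1,348

Veteran's Credit: 9% of the £42,800 excess over £112,200 is £3,852; credit = £5,200 − £3,852 = £1,348.
Adoption Credit: £155,000 meets or exceeds the £139,400 cutoff, so the credit is £0.
Small Business Credit: income exceeds £81,300 by £73,700 → 37 increments × £100 = £3,700 ≥ base, so the credit is £0.
Total: £1,348 + £0 + £0 = £1,348.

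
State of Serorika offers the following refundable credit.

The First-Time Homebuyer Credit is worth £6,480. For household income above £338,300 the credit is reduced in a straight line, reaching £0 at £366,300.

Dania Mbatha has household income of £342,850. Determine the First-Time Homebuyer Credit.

£5,427

First-Time Homebuyer Credit: £342,850 is £4,550 into a £28,000 phase-out range, leaving 23,450/28,000 of the credit: £6,480 × 23,450/28,000 = £5,427.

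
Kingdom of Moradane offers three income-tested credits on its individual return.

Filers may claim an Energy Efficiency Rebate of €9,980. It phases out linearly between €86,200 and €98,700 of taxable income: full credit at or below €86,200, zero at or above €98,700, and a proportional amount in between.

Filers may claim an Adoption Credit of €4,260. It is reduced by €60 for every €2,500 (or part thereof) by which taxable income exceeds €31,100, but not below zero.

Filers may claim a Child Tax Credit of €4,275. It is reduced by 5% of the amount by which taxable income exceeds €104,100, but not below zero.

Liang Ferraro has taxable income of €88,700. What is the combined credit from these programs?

Energy Efficiency Rebate: €88,700 is €2,500 into a €12,500 phase-out range, leaving 10,000/12,500 of the credit: €9,980 × 10,000/12,500 = €7,984.
Adoption Credit: income exceeds €31,100 by €57,600, which is 24 full-or-partial €2,500 increments; reduction = 24 × €60 = €1,440, leaving €2,820.
Child Tax Credit: €88,700 is at or below the €104,100 threshold, so the full €4,275 applies.
Total: €7,984 + €2,820 + €4,275 = €15,079.

€15,079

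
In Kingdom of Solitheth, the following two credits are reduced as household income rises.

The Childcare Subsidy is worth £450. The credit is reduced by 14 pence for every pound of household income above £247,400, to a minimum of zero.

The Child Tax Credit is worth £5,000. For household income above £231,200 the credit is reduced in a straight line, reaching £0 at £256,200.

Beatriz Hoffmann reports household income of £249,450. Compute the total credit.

Childcare Subsidy: 14% of the £2,050 excess over £247,400 is £287; credit = £450 − £287 = £163.
Child Tax Credit: £249,450 is £18,250 into a £25,000 phase-out range, leaving 6,750/25,000 of the credit: £5,000 × 6,750/25,000 = £1,350.
Total: £163 + £1,350 = £1,513.

£1,513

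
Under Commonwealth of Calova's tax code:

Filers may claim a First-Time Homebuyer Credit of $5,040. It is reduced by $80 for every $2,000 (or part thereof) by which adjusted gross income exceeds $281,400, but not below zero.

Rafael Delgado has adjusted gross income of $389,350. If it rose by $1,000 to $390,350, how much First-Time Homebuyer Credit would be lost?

At $389,350 — income exceeds $281,400 by $107,950, which is 54 full-or-partial $2,000 increments; reduction = 54 × $80 = $4,320, leaving $720.
At $390,350 — income exceeds $281,400 by $108,950, which is 55 full-or-partial $2,000 increments; reduction = 55 × $80 = $4,400, leaving $640.
Lost: $720 − $640 = $80.

$80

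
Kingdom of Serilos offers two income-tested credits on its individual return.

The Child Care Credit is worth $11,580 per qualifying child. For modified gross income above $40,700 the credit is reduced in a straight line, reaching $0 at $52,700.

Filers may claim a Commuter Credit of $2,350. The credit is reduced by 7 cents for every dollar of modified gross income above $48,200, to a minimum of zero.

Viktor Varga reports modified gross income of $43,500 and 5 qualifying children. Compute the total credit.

$46,740

Child Care Credit: base = 5 × $11,580 = $57,900. $43,500 is $2,800 into a $12,000 phase-out range, leaving 9,200/12,000 of the credit: $57,900 × 9,200/12,000 = $44,390.
Commuter Credit: $43,500 is at or below the $48,200 threshold, so the full $2,350 applies.
Total: $44,390 + $2,350 = $46,740.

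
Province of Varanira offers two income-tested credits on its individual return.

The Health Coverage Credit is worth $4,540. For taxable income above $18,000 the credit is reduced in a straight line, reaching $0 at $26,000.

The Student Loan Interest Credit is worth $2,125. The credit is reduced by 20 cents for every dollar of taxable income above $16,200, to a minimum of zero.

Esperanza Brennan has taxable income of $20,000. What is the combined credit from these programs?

$4,770

Health Coverage Credit: $20,000 is $2,000 into a $8,000 phase-out range, leaving 6,000/8,000 of the credit: $4,540 × 6,000/8,000 = $3,405.
Student Loan Interest Credit: 20% of the $3,800 excess over $16,200 is $760; credit = $2,125 − $760 = $1,365.
Total: $3,405 + $1,365 = $4,770.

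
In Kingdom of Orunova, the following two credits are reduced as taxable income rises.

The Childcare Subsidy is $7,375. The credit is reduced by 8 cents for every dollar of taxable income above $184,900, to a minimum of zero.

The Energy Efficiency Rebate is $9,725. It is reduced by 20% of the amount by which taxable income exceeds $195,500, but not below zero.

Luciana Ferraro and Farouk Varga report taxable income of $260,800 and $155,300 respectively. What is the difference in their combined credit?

Luciana ($260,800): Childcare Subsidy: 8% of the $75,900 excess over $184,900 is $6,072; credit = $7,375 − $6,072 = $1,303. Energy Efficiency Rebate: 20% of the $65,300 excess over $195,500 is $13,060 ≥ base, so the credit is $0. total $1,303 + $0 = $1,303
Farouk ($155,300): Childcare Subsidy: $155,300 is at or below the $184,900 threshold, so the full $7,375 applies. Energy Efficiency Rebate: $155,300 is at or below the $195,500 threshold, so the full $9,725 applies. total $7,375 + $9,725 = $17,100
Difference: |$1,303 − $17,100| = $15,797.

$15,797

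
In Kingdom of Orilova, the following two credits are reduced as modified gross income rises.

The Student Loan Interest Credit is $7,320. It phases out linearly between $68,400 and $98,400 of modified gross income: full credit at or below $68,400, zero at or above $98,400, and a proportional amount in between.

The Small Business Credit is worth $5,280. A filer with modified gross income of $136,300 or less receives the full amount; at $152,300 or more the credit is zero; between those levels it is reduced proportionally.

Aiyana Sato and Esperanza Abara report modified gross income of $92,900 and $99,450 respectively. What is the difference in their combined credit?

Aiyana ($92,900): Student Loan Interest Credit: $92,900 is $24,500 into a $30,000 phase-out range, leaving 5,500/30,000 of the credit: $7,320 × 5,500/30,000 = $1,342. Small Business Credit: $92,900 is at or below the $136,300 threshold, so the full $5,280 applies. total $1,342 + $5,280 = $6,622
Esperanza ($99,450): Student Loan Interest Credit: $99,450 is at or above $98,400, so the credit is $0. Small Business Credit: $99,450 is at or below the $136,300 threshold, so the full $5,280 applies. total $0 + $5,280 = $5,280
Difference: |$6,622 − $5,280| = $1,342.

$1,342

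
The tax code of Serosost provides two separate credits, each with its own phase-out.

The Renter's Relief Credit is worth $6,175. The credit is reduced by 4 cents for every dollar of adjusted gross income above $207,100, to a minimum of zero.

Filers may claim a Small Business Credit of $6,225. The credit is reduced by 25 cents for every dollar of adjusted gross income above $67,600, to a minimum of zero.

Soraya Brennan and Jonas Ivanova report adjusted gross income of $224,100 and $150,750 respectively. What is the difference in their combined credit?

Soraya ($224,100): Renter's Relief Credit: 4% of the $17,000 excess over $207,100 is $680; credit = $6,175 − $680 = $5,495. Small Business Credit: 25% of the $156,500 excess over $67,600 is $39,125 ≥ base, so the credit is $0. total $5,495 + $0 = $5,495
Jonas ($150,750): Renter's Relief Credit: $150,750 is at or below the $207,100 threshold, so the full $6,175 applies. Small Business Credit: 25% of the $83,150 excess over $67,600 is $20,787.50 ≥ base, so the credit is $0. total $6,175 + $0 = $6,175
Difference: |$5,495 − $6,175| = $680.

$680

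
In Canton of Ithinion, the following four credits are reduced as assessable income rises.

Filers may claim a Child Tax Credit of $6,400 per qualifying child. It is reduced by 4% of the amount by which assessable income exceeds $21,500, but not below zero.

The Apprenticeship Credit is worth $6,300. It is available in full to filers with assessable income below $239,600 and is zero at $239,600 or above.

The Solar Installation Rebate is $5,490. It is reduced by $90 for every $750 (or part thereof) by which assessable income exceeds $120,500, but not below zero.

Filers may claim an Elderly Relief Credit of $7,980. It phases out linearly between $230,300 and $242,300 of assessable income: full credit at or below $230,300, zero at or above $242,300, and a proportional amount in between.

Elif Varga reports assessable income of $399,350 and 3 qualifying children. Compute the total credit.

$4,086

Child Tax Credit: base = 3 × $6,400 = $19,200. 4% of the $377,850 excess over $21,500 is $15,114; credit = $19,200 − $15,114 = $4,086.
Apprenticeship Credit: $399,350 meets or exceeds the $239,600 cutoff, so the credit is $0.
Solar Installation Rebate: income exceeds $120,500 by $278,850 → 372 increments × $90 = $33,480 ≥ base, so the credit is $0.
Elderly Relief Credit: $399,350 is at or above $242,300, so the credit is $0.
Total: $4,086 + $0 + $0 + $0 = $4,086.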